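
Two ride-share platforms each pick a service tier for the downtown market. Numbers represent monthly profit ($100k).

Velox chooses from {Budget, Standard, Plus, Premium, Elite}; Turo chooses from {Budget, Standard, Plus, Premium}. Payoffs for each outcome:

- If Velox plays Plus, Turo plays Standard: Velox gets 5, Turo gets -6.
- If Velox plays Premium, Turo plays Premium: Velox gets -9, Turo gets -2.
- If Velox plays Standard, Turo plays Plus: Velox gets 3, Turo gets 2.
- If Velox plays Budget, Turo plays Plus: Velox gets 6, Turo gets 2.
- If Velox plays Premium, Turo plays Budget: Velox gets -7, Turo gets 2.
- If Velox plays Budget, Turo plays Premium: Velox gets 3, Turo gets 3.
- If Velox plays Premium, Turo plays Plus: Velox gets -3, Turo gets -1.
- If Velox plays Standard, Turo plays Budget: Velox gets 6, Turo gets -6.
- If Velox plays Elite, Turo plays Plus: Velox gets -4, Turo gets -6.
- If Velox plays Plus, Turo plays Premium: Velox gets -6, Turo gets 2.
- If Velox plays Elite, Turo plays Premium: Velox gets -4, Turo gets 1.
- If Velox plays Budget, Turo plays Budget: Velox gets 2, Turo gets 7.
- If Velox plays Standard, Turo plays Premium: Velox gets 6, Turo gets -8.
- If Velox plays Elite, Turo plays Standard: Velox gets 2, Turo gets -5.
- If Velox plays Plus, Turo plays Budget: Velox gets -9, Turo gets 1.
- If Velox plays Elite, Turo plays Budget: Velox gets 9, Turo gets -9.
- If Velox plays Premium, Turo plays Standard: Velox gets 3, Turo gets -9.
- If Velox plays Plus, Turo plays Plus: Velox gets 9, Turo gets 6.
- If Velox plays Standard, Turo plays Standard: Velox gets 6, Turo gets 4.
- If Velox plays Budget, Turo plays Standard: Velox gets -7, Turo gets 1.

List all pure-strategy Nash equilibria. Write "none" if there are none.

(Standard, Standard) and (Plus, Plus)

For each player, find the best response to each opponent profile; mutual best responses are the pure NE.
Velox against Budget: payoffs 2, 6, -9, -7, 9 → best response Elite.
Velox against Standard: payoffs -7, 6, 5, 3, 2 → best response Standard.
Velox against Plus: payoffs 6, 3, 9, -3, -4 → best response Plus.
Velox against Premium: payoffs 3, 6, -6, -9, -4 → best response Standard.
Turo against Budget: payoffs 7, 1, 2, 3 → best response Budget.
Turo against Standard: payoffs -6, 4, 2, -8 → best response Standard.
Turo against Plus: payoffs 1, -6, 6, 2 → best response Plus.
Turo against Premium: payoffs 2, -9, -1, -2 → best response Budget.
Turo against Elite: payoffs -9, -5, -6, 1 → best response Premium.
Mutual best responses: (Standard, Standard); (Plus, Plus).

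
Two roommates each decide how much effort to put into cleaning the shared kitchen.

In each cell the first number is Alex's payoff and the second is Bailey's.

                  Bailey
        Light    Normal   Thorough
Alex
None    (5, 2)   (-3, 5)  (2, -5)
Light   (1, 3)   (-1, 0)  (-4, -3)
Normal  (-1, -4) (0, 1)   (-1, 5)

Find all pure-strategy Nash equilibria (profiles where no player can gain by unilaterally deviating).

For each player, find the best response to each opponent profile; mutual best responses are the pure NE.
Alex against Light: payoffs 5, 1, -1 → best response None.
Alex against Normal: payoffs -3, -1, 0 → best response Normal.
Alex against Thorough: payoffs 2, -4, -1 → best response None.
Bailey against None: payoffs 2, 5, -5 → best response Normal.
Bailey against Light: payoffs 3, 0, -3 → best response Light.
Bailey against Normal: payoffs -4, 1, 5 → best response Thorough.
No profile is a mutual best response for all players.

This game has no pure Nash equilibrium.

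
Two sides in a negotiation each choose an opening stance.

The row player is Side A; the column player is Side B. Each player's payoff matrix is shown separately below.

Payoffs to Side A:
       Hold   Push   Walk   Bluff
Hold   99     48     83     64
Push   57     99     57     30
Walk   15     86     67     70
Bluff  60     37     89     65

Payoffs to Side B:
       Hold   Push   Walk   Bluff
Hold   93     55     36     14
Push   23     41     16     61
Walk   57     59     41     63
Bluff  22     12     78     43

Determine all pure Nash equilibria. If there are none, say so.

The pure Nash equilibria are (Hold, Hold), (Walk, Bluff), (Bluff, Walk).

For each player, find the best response to each opponent profile; mutual best responses are the pure NE.
Side A against Hold: payoffs 99, 57, 15, 60 → best response Hold.
Side A against Push: payoffs 48, 99, 86, 37 → best response Push.
Side A against Walk: payoffs 83, 57, 67, 89 → best response Bluff.
Side A against Bluff: payoffs 64, 30, 70, 65 → best response Walk.
Side B against Hold: payoffs 93, 55, 36, 14 → best response Hold.
Side B against Push: payoffs 23, 41, 16, 61 → best response Bluff.
Side B against Walk: payoffs 57, 59, 41, 63 → best response Bluff.
Side B against Bluff: payoffs 22, 12, 78, 43 → best response Walk.
Mutual best responses: (Hold, Hold); (Walk, Bluff); (Bluff, Walk).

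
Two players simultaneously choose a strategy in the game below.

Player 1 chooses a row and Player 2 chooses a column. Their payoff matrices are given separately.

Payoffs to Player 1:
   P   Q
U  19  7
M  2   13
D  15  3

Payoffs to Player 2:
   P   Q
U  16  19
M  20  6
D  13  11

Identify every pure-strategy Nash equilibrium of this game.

This game has no pure Nash equilibrium.

Player 1 against P: payoffs 19, 2, 15 → best response U.
Player 1 against Q: payoffs 7, 13, 3 → best response M.
Player 2 against U: payoffs 16, 19 → best response Q.
Player 2 against M: payoffs 20, 6 → best response P.
Player 2 against D: payoffs 13, 11 → best response P.
No profile is a mutual best response for all players.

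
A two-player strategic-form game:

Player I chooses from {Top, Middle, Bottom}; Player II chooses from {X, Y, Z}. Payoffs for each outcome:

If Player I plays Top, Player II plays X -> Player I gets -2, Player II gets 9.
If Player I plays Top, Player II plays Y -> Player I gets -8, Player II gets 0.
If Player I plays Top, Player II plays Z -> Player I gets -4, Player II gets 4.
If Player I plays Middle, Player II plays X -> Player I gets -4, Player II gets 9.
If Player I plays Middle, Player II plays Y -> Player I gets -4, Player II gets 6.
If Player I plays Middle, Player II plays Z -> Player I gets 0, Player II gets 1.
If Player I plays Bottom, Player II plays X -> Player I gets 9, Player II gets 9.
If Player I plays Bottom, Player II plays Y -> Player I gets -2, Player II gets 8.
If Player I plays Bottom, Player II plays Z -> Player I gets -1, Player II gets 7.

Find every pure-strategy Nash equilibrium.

Player I against X: payoffs -2, -4, 9 → best response Bottom.
Player I against Y: payoffs -8, -4, -2 → best response Bottom.
Player I against Z: payoffs -4, 0, -1 → best response Middle.
Player II against Top: payoffs 9, 0, 4 → best response X.
Player II against Middle: payoffs 9, 6, 1 → best response X.
Player II against Bottom: payoffs 9, 8, 7 → best response X.
Mutual best responses: (Bottom, X).

The unique pure-strategy Nash equilibrium is (Bottom, X).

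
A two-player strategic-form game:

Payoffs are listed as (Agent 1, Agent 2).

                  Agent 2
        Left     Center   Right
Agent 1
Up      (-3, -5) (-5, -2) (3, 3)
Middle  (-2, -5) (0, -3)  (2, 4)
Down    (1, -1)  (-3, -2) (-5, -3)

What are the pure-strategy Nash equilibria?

Agent 1 against Left: payoffs -3, -2, 1 → best response Down.
Agent 1 against Center: payoffs -5, 0, -3 → best response Middle.
Agent 1 against Right: payoffs 3, 2, -5 → best response Up.
Agent 2 against Up: payoffs -5, -2, 3 → best response Right.
Agent 2 against Middle: payoffs -5, -3, 4 → best response Right.
Agent 2 against Down: payoffs -1, -2, -3 → best response Left.
Mutual best responses: (Up, Right); (Down, Left).

The pure Nash equilibria are (Up, Right); (Down, Left).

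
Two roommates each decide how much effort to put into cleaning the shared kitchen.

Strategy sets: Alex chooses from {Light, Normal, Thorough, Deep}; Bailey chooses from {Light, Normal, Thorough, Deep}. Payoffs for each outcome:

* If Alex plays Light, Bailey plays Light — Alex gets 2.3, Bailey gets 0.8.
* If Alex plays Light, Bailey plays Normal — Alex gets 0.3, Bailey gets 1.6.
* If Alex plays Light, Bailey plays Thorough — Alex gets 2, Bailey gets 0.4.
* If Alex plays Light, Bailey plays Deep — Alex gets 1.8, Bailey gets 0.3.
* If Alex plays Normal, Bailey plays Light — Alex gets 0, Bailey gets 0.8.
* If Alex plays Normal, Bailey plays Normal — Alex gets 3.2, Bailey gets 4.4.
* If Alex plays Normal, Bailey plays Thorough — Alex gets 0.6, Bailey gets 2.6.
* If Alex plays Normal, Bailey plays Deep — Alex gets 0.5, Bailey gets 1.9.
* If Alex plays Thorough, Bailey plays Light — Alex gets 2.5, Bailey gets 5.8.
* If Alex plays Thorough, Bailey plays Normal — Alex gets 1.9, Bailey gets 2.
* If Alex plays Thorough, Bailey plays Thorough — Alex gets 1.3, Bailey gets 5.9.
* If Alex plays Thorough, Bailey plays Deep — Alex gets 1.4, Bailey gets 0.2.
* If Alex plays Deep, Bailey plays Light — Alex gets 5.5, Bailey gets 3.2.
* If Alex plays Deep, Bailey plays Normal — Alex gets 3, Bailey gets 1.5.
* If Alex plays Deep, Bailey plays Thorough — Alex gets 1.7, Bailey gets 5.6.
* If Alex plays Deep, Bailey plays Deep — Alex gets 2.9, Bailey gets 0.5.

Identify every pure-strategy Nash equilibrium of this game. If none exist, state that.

Pure NE: (Normal, Normal)

Mark each player's best response to every combination of opponents' strategies; a profile where every player is best-responding is a pure Nash equilibrium.
Alex against Light: payoffs 2.3, 0, 2.5, 5.5 → best response Deep.
Alex against Normal: payoffs 0.3, 3.2, 1.9, 3 → best response Normal.
Alex against Thorough: payoffs 2, 0.6, 1.3, 1.7 → best response Light.
Alex against Deep: payoffs 1.8, 0.5, 1.4, 2.9 → best response Deep.
Bailey against Light: payoffs 0.8, 1.6, 0.4, 0.3 → best response Normal.
Bailey against Normal: payoffs 0.8, 4.4, 2.6, 1.9 → best response Normal.
Bailey against Thorough: payoffs 5.8, 2, 5.9, 0.2 → best response Thorough.
Bailey against Deep: payoffs 3.2, 1.5, 5.6, 0.5 → best response Thorough.
Mutual best responses: (Normal, Normal).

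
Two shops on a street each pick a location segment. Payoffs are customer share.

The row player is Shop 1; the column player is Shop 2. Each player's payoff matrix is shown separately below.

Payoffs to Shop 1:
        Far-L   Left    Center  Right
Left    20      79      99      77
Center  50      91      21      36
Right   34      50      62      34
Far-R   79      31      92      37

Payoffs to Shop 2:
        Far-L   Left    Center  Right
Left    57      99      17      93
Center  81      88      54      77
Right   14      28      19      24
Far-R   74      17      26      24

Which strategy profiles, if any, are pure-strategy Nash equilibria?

Pure-strategy Nash equilibria: (Center, Left), (Far-R, Far-L)

Shop 1 against Far-L: payoffs 20, 50, 34, 79 → best response Far-R.
Shop 1 against Left: payoffs 79, 91, 50, 31 → best response Center.
Shop 1 against Center: payoffs 99, 21, 62, 92 → best response Left.
Shop 1 against Right: payoffs 77, 36, 34, 37 → best response Left.
Shop 2 against Left: payoffs 57, 99, 17, 93 → best response Left.
Shop 2 against Center: payoffs 81, 88, 54, 77 → best response Left.
Shop 2 against Right: payoffs 14, 28, 19, 24 → best response Left.
Shop 2 against Far-R: payoffs 74, 17, 26, 24 → best response Far-L.
Mutual best responses: (Center, Left); (Far-R, Far-L).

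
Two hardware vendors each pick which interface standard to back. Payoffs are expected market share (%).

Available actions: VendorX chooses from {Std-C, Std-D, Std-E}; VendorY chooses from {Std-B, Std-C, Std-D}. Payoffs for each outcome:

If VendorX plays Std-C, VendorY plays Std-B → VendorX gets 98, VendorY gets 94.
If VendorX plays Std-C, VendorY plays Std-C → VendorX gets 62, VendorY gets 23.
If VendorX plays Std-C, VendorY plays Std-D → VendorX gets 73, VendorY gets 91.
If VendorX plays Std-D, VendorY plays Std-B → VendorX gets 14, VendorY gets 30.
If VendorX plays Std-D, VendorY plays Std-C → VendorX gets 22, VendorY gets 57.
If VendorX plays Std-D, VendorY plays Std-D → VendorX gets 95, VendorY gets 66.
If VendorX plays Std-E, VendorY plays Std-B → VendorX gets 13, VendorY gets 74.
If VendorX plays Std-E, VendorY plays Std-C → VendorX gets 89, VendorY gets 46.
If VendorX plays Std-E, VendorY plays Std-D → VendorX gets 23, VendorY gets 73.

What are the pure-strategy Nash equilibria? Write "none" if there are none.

(Std-C, Std-B): VendorX gets 98, best alternative 14; VendorY gets 94, best alternative 91. No profitable deviation — NE.
(Std-C, Std-C): VendorX can switch to Std-E (62 → 89). Not NE.
(Std-C, Std-D): VendorX can switch to Std-D (73 → 95). Not NE.
(Std-D, Std-B): VendorX can switch to Std-C (14 → 98). Not NE.
(Std-D, Std-C): VendorX can switch to Std-C (22 → 62). Not NE.
(Std-D, Std-D): VendorX gets 95, best alternative 73; VendorY gets 66, best alternative 57. No profitable deviation — NE.
(Std-E, Std-B): VendorX can switch to Std-C (13 → 98). Not NE.
(Std-E, Std-C): VendorY can switch to Std-B (46 → 74). Not NE.
(The remaining 1 profile has a profitable deviation by the same check.)

(Std-C, Std-B); (Std-D, Std-D)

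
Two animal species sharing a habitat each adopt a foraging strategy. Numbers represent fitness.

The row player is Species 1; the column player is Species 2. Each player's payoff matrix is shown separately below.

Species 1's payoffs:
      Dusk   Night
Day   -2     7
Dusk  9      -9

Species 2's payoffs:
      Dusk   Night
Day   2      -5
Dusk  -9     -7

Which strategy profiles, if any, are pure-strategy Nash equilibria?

none

(Day, Dusk): Species 1 can switch to Dusk (-2 → 9). Not NE.
(Day, Night): Species 2 can switch to Dusk (-5 → 2). Not NE.
(Dusk, Dusk): Species 2 can switch to Night (-9 → -7). Not NE.
(Dusk, Night): Species 1 can switch to Day (-9 → 7). Not NE.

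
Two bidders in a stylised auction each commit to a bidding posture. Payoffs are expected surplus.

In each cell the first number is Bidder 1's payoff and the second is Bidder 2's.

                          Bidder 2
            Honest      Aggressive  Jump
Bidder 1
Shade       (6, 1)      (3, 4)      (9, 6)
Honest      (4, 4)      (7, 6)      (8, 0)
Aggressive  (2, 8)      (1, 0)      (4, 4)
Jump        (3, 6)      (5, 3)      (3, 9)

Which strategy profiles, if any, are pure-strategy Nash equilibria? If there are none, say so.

The pure Nash equilibria are (Shade, Jump); (Honest, Aggressive).

Bidder 1 against Honest: payoffs 6, 4, 2, 3 → best response Shade.
Bidder 1 against Aggressive: payoffs 3, 7, 1, 5 → best response Honest.
Bidder 1 against Jump: payoffs 9, 8, 4, 3 → best response Shade.
Bidder 2 against Shade: payoffs 1, 4, 6 → best response Jump.
Bidder 2 against Honest: payoffs 4, 6, 0 → best response Aggressive.
Bidder 2 against Aggressive: payoffs 8, 0, 4 → best response Honest.
Bidder 2 against Jump: payoffs 6, 3, 9 → best response Jump.
Mutual best responses: (Shade, Jump); (Honest, Aggressive).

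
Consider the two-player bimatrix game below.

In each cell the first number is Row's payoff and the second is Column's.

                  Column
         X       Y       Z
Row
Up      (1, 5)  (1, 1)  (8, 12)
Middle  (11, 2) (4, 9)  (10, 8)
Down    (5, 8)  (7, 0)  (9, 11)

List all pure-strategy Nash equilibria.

No pure-strategy Nash equilibrium.

(Up, X): Row can switch to Middle (1 → 11). Not NE.
(Up, Y): Row can switch to Middle (1 → 4). Not NE.
(Up, Z): Row can switch to Middle (8 → 10). Not NE.
(Middle, X): Column can switch to Y (2 → 9). Not NE.
(Middle, Y): Row can switch to Down (4 → 7). Not NE.
(Middle, Z): Column can switch to Y (8 → 9). Not NE.
(Down, X): Row can switch to Middle (5 → 11). Not NE.
(Down, Y): Column can switch to X (0 → 8). Not NE.
(The remaining 1 profile has a profitable deviation by the same check.)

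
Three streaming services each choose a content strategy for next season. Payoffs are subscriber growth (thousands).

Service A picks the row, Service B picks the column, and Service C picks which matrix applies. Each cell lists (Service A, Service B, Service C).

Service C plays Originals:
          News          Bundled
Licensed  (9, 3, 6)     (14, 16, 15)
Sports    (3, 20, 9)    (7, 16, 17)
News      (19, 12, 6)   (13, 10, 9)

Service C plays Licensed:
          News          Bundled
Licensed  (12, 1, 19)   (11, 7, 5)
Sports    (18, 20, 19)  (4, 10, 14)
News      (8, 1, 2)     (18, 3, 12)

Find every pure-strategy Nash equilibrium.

Mark each player's best response to every combination of opponents' strategies; a profile where every player is best-responding is a pure Nash equilibrium.
Service A against (News, Originals): payoffs 9, 3, 19 → best response News.
Service A against (News, Licensed): payoffs 12, 18, 8 → best response Sports.
Service A against (Bundled, Originals): payoffs 14, 7, 13 → best response Licensed.
Service A against (Bundled, Licensed): payoffs 11, 4, 18 → best response News.
Service B against (Licensed, Originals): payoffs 3, 16 → best response Bundled.
Service B against (Licensed, Licensed): payoffs 1, 7 → best response Bundled.
Service B against (Sports, Originals): payoffs 20, 16 → best response News.
Service B against (Sports, Licensed): payoffs 20, 10 → best response News.
Service B against (News, Originals): payoffs 12, 10 → best response News.
Service B against (News, Licensed): payoffs 1, 3 → best response Bundled.
Service C against (Licensed, News): payoffs 6, 19 → best response Licensed.
Service C against (Licensed, Bundled): payoffs 15, 5 → best response Originals.
Service C against (Sports, News): payoffs 9, 19 → best response Licensed.
Service C against (Sports, Bundled): payoffs 17, 14 → best response Originals.
Service C against (News, News): payoffs 6, 2 → best response Originals.
Service C against (News, Bundled): payoffs 9, 12 → best response Licensed.
Mutual best responses: (Licensed, Bundled, Originals); (Sports, News, Licensed); (News, News, Originals); (News, Bundled, Licensed).

The pure Nash equilibria are (Licensed, Bundled, Originals) and (Sports, News, Licensed) and (News, News, Originals) and (News, Bundled, Licensed).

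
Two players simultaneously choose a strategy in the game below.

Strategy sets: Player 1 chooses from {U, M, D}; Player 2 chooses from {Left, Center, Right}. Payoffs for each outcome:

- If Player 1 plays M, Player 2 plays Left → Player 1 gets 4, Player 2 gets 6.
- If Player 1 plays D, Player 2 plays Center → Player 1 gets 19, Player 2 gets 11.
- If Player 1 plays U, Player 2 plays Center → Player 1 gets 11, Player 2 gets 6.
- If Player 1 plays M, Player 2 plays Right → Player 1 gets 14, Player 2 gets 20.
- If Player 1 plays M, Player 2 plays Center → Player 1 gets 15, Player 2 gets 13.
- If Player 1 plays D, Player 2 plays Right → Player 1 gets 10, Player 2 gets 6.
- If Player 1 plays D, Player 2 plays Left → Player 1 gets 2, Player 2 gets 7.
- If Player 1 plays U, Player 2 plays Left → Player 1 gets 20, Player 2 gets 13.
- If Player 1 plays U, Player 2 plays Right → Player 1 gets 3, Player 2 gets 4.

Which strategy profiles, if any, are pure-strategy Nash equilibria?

(U, Left); (M, Right); (D, Center)

Player 1 against Left: payoffs 20, 4, 2 → best response U.
Player 1 against Center: payoffs 11, 15, 19 → best response D.
Player 1 against Right: payoffs 3, 14, 10 → best response M.
Player 2 against U: payoffs 13, 6, 4 → best response Left.
Player 2 against M: payoffs 6, 13, 20 → best response Right.
Player 2 against D: payoffs 7, 11, 6 → best response Center.
Mutual best responses: (U, Left); (M, Right); (D, Center).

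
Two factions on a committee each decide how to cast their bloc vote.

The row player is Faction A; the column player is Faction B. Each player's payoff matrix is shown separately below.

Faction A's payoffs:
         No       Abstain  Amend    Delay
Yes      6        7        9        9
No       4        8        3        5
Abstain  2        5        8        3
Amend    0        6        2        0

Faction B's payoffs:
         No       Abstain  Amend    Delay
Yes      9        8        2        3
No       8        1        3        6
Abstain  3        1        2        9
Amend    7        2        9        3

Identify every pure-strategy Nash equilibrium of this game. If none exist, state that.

(Yes, No)

Faction A against No: payoffs 6, 4, 2, 0 → best response Yes.
Faction A against Abstain: payoffs 7, 8, 5, 6 → best response No.
Faction A against Amend: payoffs 9, 3, 8, 2 → best response Yes.
Faction A against Delay: payoffs 9, 5, 3, 0 → best response Yes.
Faction B against Yes: payoffs 9, 8, 2, 3 → best response No.
Faction B against No: payoffs 8, 1, 3, 6 → best response No.
Faction B against Abstain: payoffs 3, 1, 2, 9 → best response Delay.
Faction B against Amend: payoffs 7, 2, 9, 3 → best response Amend.
Mutual best responses: (Yes, No).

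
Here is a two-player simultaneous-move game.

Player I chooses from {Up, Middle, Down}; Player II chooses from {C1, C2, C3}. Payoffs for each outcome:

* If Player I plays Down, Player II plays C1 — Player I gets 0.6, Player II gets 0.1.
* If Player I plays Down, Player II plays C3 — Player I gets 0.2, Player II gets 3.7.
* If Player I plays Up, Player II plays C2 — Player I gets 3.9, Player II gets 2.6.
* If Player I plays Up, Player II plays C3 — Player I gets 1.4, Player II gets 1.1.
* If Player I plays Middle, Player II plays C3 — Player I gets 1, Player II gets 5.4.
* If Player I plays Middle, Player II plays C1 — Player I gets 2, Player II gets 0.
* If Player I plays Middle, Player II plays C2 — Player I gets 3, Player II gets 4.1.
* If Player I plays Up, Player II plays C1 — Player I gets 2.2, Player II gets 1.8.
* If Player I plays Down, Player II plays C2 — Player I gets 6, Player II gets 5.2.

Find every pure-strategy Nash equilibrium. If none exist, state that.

Check each profile: it is a Nash equilibrium iff no player can strictly gain by switching unilaterally.
(Up, C1): Player II can switch to C2 (1.8 → 2.6). Not NE.
(Up, C2): Player I can switch to Down (3.9 → 6). Not NE.
(Up, C3): Player II can switch to C1 (1.1 → 1.8). Not NE.
(Middle, C1): Player I can switch to Up (2 → 2.2). Not NE.
(Middle, C2): Player I can switch to Up (3 → 3.9). Not NE.
(Middle, C3): Player I can switch to Up (1 → 1.4). Not NE.
(Down, C1): Player I can switch to Up (0.6 → 2.2). Not NE.
(Down, C2): Player I gets 6, best alternative 3.9; Player II gets 5.2, best alternative 3.7. No profitable deviation — NE.
(Down, C3): Player I can switch to Up (0.2 → 1.4). Not NE.

The unique pure-strategy Nash equilibrium is (Down, C2).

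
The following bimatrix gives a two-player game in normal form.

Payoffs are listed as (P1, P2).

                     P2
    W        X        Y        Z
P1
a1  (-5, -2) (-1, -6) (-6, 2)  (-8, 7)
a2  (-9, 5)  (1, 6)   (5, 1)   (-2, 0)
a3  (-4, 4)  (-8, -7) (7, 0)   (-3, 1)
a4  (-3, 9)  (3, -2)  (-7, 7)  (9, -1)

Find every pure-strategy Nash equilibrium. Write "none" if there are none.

(a4, W)

(a1, W): P1 can switch to a3 (-5 → -4). Not NE.
(a1, X): P1 can switch to a2 (-1 → 1). Not NE.
(a1, Y): P1 can switch to a2 (-6 → 5). Not NE.
(a1, Z): P1 can switch to a2 (-8 → -2). Not NE.
(a2, W): P1 can switch to a1 (-9 → -5). Not NE.
(a2, X): P1 can switch to a4 (1 → 3). Not NE.
(a2, Y): P1 can switch to a3 (5 → 7). Not NE.
(a2, Z): P1 can switch to a4 (-2 → 9). Not NE.
(a3, W): P1 can switch to a4 (-4 → -3). Not NE.
(a3, X): P1 can switch to a1 (-8 → -1). Not NE.
(a4, W): P1 gets -3, best alternative -4; P2 gets 9, best alternative 7. No profitable deviation — NE.
(The remaining 5 profiles each have a profitable deviation by the same check.)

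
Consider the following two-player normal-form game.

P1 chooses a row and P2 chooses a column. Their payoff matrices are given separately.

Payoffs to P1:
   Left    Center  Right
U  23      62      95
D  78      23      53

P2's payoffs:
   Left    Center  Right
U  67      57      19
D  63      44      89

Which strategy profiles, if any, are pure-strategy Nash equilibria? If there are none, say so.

none

P1 against Left: payoffs 23, 78 → best response D.
P1 against Center: payoffs 62, 23 → best response U.
P1 against Right: payoffs 95, 53 → best response U.
P2 against U: payoffs 67, 57, 19 → best response Left.
P2 against D: payoffs 63, 44, 89 → best response Right.
No profile is a mutual best response for all players.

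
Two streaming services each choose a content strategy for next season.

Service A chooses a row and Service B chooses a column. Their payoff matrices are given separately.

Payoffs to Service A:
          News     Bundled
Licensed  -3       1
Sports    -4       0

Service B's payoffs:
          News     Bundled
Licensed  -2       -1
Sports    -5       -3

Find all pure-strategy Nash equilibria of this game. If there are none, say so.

Check each profile: it is a Nash equilibrium iff no player can strictly gain by switching unilaterally.
(Licensed, News): Service B can switch to Bundled (-2 → -1). Not NE.
(Licensed, Bundled): Service A gets 1, best alternative 0; Service B gets -1, best alternative -2. No profitable deviation — NE.
(Sports, News): Service A can switch to Licensed (-4 → -3). Not NE.
(Sports, Bundled): Service A can switch to Licensed (0 → 1). Not NE.

The unique pure-strategy Nash equilibrium is (Licensed, Bundled).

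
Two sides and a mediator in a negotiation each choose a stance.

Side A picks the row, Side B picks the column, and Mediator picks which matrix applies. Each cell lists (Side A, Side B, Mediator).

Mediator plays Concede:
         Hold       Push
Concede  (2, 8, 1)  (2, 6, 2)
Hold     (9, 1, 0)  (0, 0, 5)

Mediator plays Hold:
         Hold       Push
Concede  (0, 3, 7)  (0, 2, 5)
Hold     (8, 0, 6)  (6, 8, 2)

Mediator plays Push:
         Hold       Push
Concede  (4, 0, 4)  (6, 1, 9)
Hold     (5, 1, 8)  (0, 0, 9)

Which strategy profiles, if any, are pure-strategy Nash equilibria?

Side A against (Hold, Concede): payoffs 2, 9 → best response Hold.
Side A against (Hold, Hold): payoffs 0, 8 → best response Hold.
Side A against (Hold, Push): payoffs 4, 5 → best response Hold.
Side A against (Push, Concede): payoffs 2, 0 → best response Concede.
Side A against (Push, Hold): payoffs 0, 6 → best response Hold.
Side A against (Push, Push): payoffs 6, 0 → best response Concede.
Side B against (Concede, Concede): payoffs 8, 6 → best response Hold.
Side B against (Concede, Hold): payoffs 3, 2 → best response Hold.
Side B against (Concede, Push): payoffs 0, 1 → best response Push.
Side B against (Hold, Concede): payoffs 1, 0 → best response Hold.
Side B against (Hold, Hold): payoffs 0, 8 → best response Push.
Side B against (Hold, Push): payoffs 1, 0 → best response Hold.
Mediator against (Concede, Hold): payoffs 1, 7, 4 → best response Hold.
Mediator against (Concede, Push): payoffs 2, 5, 9 → best response Push.
Mediator against (Hold, Hold): payoffs 0, 6, 8 → best response Push.
Mediator against (Hold, Push): payoffs 5, 2, 9 → best response Push.
Mutual best responses: (Concede, Push, Push); (Hold, Hold, Push).

The pure Nash equilibria are (Concede, Push, Push), (Hold, Hold, Push).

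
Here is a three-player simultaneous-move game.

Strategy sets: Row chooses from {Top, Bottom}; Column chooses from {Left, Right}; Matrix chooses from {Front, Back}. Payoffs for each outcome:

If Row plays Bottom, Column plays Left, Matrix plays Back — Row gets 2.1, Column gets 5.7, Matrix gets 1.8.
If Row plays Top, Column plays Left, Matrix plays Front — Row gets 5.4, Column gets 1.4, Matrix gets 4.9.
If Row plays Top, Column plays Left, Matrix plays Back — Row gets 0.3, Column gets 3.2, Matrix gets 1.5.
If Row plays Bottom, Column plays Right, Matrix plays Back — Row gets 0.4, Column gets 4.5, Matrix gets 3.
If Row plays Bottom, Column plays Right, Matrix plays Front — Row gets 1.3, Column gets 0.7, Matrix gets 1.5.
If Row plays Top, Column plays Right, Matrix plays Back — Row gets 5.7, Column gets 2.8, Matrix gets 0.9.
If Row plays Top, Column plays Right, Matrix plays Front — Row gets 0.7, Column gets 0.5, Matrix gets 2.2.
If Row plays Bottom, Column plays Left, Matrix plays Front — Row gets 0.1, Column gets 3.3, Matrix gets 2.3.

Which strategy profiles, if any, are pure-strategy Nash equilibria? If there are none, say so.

The unique pure-strategy Nash equilibrium is (Top, Left, Front).

Row against (Left, Front): payoffs 5.4, 0.1 → best response Top.
Row against (Left, Back): payoffs 0.3, 2.1 → best response Bottom.
Row against (Right, Front): payoffs 0.7, 1.3 → best response Bottom.
Row against (Right, Back): payoffs 5.7, 0.4 → best response Top.
Column against (Top, Front): payoffs 1.4, 0.5 → best response Left.
Column against (Top, Back): payoffs 3.2, 2.8 → best response Left.
Column against (Bottom, Front): payoffs 3.3, 0.7 → best response Left.
Column against (Bottom, Back): payoffs 5.7, 4.5 → best response Left.
Matrix against (Top, Left): payoffs 4.9, 1.5 → best response Front.
Matrix against (Top, Right): payoffs 2.2, 0.9 → best response Front.
Matrix against (Bottom, Left): payoffs 2.3, 1.8 → best response Front.
Matrix against (Bottom, Right): payoffs 1.5, 3 → best response Back.
Mutual best responses: (Top, Left, Front).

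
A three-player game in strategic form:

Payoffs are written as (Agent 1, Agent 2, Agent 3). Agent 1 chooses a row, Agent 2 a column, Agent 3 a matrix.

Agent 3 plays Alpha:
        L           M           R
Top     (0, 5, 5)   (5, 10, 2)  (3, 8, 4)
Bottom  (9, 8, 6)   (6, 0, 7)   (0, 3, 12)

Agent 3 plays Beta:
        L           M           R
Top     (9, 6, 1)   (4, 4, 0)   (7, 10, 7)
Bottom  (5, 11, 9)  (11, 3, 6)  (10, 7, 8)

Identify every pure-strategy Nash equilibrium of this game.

Agent 1 against (L, Alpha): payoffs 0, 9 → best response Bottom.
Agent 1 against (L, Beta): payoffs 9, 5 → best response Top.
Agent 1 against (M, Alpha): payoffs 5, 6 → best response Bottom.
Agent 1 against (M, Beta): payoffs 4, 11 → best response Bottom.
Agent 1 against (R, Alpha): payoffs 3, 0 → best response Top.
Agent 1 against (R, Beta): payoffs 7, 10 → best response Bottom.
Agent 2 against (Top, Alpha): payoffs 5, 10, 8 → best response M.
Agent 2 against (Top, Beta): payoffs 6, 4, 10 → best response R.
Agent 2 against (Bottom, Alpha): payoffs 8, 0, 3 → best response L.
Agent 2 against (Bottom, Beta): payoffs 11, 3, 7 → best response L.
Agent 3 against (Top, L): payoffs 5, 1 → best response Alpha.
Agent 3 against (Top, M): payoffs 2, 0 → best response Alpha.
Agent 3 against (Top, R): payoffs 4, 7 → best response Beta.
Agent 3 against (Bottom, L): payoffs 6, 9 → best response Beta.
Agent 3 against (Bottom, M): payoffs 7, 6 → best response Alpha.
Agent 3 against (Bottom, R): payoffs 12, 8 → best response Alpha.
No profile is a mutual best response for all players.

This game has no pure Nash equilibrium.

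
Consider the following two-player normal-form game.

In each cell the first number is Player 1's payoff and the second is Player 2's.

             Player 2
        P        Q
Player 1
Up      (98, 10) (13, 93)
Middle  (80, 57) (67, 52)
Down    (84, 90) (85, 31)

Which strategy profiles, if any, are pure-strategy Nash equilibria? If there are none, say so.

(Up, P): Player 2 can switch to Q (10 → 93). Not NE.
(Up, Q): Player 1 can switch to Middle (13 → 67). Not NE.
(Middle, P): Player 1 can switch to Up (80 → 98). Not NE.
(Middle, Q): Player 1 can switch to Down (67 → 85). Not NE.
(Down, P): Player 1 can switch to Up (84 → 98). Not NE.
(Down, Q): Player 2 can switch to P (31 → 90). Not NE.

No pure-strategy Nash equilibrium.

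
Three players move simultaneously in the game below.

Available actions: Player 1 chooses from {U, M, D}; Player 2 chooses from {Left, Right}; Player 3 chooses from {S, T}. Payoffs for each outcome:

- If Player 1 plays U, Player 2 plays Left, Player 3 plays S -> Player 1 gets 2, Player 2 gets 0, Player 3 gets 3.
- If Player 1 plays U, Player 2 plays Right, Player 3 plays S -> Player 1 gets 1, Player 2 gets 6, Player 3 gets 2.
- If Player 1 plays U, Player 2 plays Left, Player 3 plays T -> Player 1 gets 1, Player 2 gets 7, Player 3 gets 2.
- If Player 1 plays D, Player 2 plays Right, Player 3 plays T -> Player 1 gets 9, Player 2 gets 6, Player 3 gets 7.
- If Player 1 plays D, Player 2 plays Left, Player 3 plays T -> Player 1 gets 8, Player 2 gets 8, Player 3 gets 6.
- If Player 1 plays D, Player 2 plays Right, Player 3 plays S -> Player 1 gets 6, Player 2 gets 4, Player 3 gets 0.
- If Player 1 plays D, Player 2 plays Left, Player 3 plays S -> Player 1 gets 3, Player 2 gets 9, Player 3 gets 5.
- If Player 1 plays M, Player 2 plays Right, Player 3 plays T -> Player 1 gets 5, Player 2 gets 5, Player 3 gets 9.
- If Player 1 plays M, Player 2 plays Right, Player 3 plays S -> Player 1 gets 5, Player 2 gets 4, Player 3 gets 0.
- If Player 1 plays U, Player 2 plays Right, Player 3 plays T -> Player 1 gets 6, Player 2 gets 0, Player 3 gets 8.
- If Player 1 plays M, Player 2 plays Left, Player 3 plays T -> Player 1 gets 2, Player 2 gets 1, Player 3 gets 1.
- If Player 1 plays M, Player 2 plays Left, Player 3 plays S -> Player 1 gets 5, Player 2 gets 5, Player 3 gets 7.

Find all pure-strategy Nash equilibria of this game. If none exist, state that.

Pure-strategy Nash equilibria: (M, Left, S); (D, Left, T)

Player 1 against (Left, S): payoffs 2, 5, 3 → best response M.
Player 1 against (Left, T): payoffs 1, 2, 8 → best response D.
Player 1 against (Right, S): payoffs 1, 5, 6 → best response D.
Player 1 against (Right, T): payoffs 6, 5, 9 → best response D.
Player 2 against (U, S): payoffs 0, 6 → best response Right.
Player 2 against (U, T): payoffs 7, 0 → best response Left.
Player 2 against (M, S): payoffs 5, 4 → best response Left.
Player 2 against (M, T): payoffs 1, 5 → best response Right.
Player 2 against (D, S): payoffs 9, 4 → best response Left.
Player 2 against (D, T): payoffs 8, 6 → best response Left.
Player 3 against (U, Left): payoffs 3, 2 → best response S.
Player 3 against (U, Right): payoffs 2, 8 → best response T.
Player 3 against (M, Left): payoffs 7, 1 → best response S.
Player 3 against (M, Right): payoffs 0, 9 → best response T.
Player 3 against (D, Left): payoffs 5, 6 → best response T.
Player 3 against (D, Right): payoffs 0, 7 → best response T.
Mutual best responses: (M, Left, S); (D, Left, T).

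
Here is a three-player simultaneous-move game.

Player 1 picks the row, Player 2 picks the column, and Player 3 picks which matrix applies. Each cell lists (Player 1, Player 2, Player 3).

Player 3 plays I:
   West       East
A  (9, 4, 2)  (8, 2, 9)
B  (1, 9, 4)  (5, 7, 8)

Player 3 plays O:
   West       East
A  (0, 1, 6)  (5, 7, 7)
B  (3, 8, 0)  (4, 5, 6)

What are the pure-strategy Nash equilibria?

(A, West, I): Player 3 can switch to O (2 → 6). Not NE.
(A, West, O): Player 1 can switch to B (0 → 3). Not NE.
(A, East, I): Player 2 can switch to West (2 → 4). Not NE.
(A, East, O): Player 3 can switch to I (7 → 9). Not NE.
(B, West, I): Player 1 can switch to A (1 → 9). Not NE.
(B, West, O): Player 3 can switch to I (0 → 4). Not NE.
(B, East, I): Player 1 can switch to A (5 → 8). Not NE.
(B, East, O): Player 1 can switch to A (4 → 5). Not NE.

There is no pure-strategy Nash equilibrium.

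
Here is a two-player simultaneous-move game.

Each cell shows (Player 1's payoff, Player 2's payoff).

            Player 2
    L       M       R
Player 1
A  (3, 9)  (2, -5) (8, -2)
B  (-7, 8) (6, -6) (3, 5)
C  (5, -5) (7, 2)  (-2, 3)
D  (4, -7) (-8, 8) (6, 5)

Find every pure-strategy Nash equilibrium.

(A, L): Player 1 can switch to C (3 → 5). Not NE.
(A, M): Player 1 can switch to B (2 → 6). Not NE.
(A, R): Player 2 can switch to L (-2 → 9). Not NE.
(B, L): Player 1 can switch to A (-7 → 3). Not NE.
(B, M): Player 1 can switch to C (6 → 7). Not NE.
(B, R): Player 1 can switch to A (3 → 8). Not NE.
(C, L): Player 2 can switch to M (-5 → 2). Not NE.
(C, M): Player 2 can switch to R (2 → 3). Not NE.
(C, R): Player 1 can switch to A (-2 → 8). Not NE.
(D, L): Player 1 can switch to C (4 → 5). Not NE.
(D, M): Player 1 can switch to A (-8 → 2). Not NE.
(D, R): Player 1 can switch to A (6 → 8). Not NE.

No pure-strategy Nash equilibrium.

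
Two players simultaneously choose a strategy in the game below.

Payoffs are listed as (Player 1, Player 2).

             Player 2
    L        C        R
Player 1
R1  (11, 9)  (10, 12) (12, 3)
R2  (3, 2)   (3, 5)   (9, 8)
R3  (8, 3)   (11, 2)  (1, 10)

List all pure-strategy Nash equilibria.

There is no pure-strategy Nash equilibrium.

For each player, find the best response to each opponent profile; mutual best responses are the pure NE.
Player 1 against L: payoffs 11, 3, 8 → best response R1.
Player 1 against C: payoffs 10, 3, 11 → best response R3.
Player 1 against R: payoffs 12, 9, 1 → best response R1.
Player 2 against R1: payoffs 9, 12, 3 → best response C.
Player 2 against R2: payoffs 2, 5, 8 → best response R.
Player 2 against R3: payoffs 3, 2, 10 → best response R.
No profile is a mutual best response for all players.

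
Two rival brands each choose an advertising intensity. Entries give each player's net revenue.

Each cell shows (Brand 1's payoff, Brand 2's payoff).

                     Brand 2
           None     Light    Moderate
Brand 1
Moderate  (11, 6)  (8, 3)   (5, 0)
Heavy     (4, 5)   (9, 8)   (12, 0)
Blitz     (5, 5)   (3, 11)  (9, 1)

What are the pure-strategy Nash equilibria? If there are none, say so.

(Moderate, None) and (Heavy, Light)

Brand 1 against None: payoffs 11, 4, 5 → best response Moderate.
Brand 1 against Light: payoffs 8, 9, 3 → best response Heavy.
Brand 1 against Moderate: payoffs 5, 12, 9 → best response Heavy.
Brand 2 against Moderate: payoffs 6, 3, 0 → best response None.
Brand 2 against Heavy: payoffs 5, 8, 0 → best response Light.
Brand 2 against Blitz: payoffs 5, 11, 1 → best response Light.
Mutual best responses: (Moderate, None); (Heavy, Light).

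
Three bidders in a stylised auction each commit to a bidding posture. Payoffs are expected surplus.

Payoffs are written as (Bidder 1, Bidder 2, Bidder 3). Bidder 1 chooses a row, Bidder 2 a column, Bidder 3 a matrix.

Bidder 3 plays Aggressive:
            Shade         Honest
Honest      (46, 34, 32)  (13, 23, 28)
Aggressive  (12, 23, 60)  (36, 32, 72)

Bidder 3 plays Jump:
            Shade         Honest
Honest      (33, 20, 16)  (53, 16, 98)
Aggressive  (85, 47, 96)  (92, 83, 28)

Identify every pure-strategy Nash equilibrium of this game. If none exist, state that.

(Honest, Shade, Aggressive); (Aggressive, Honest, Aggressive)

Check each profile: it is a Nash equilibrium iff no player can strictly gain by switching unilaterally.
(Honest, Shade, Aggressive): Bidder 1 gets 46, best alternative 12; Bidder 2 gets 34, best alternative 23; Bidder 3 gets 32, best alternative 16. No profitable deviation — NE.
(Honest, Shade, Jump): Bidder 1 can switch to Aggressive (33 → 85). Not NE.
(Honest, Honest, Aggressive): Bidder 1 can switch to Aggressive (13 → 36). Not NE.
(Honest, Honest, Jump): Bidder 1 can switch to Aggressive (53 → 92). Not NE.
(Aggressive, Shade, Aggressive): Bidder 1 can switch to Honest (12 → 46). Not NE.
(Aggressive, Shade, Jump): Bidder 2 can switch to Honest (47 → 83). Not NE.
(Aggressive, Honest, Aggressive): Bidder 1 gets 36, best alternative 13; Bidder 2 gets 32, best alternative 23; Bidder 3 gets 72, best alternative 28. No profitable deviation — NE.
(Aggressive, Honest, Jump): Bidder 3 can switch to Aggressive (28 → 72). Not NE.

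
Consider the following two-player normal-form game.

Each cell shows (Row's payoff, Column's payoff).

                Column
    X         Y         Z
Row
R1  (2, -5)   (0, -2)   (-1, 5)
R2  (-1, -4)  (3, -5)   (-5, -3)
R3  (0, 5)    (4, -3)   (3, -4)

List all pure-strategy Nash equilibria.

none

For each strategy profile, look for a profitable unilateral deviation.
(R1, X): Column can switch to Y (-5 → -2). Not NE.
(R1, Y): Row can switch to R2 (0 → 3). Not NE.
(R1, Z): Row can switch to R3 (-1 → 3). Not NE.
(R2, X): Row can switch to R1 (-1 → 2). Not NE.
(R2, Y): Row can switch to R3 (3 → 4). Not NE.
(R2, Z): Row can switch to R1 (-5 → -1). Not NE.
(R3, X): Row can switch to R1 (0 → 2). Not NE.
(R3, Y): Column can switch to X (-3 → 5). Not NE.
(R3, Z): Column can switch to X (-4 → 5). Not NE.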